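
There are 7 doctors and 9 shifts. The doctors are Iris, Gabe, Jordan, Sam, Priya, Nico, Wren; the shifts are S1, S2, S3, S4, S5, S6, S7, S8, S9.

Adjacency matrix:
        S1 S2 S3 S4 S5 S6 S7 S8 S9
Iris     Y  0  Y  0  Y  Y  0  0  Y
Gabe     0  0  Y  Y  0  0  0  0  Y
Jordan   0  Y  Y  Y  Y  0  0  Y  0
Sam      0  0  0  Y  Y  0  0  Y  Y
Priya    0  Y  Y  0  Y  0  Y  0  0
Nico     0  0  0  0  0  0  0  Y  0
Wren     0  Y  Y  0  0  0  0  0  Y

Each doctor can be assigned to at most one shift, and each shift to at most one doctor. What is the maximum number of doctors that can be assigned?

7

For example, pair Iris-S6, Gabe-S9, Jordan-S3, Sam-S4, Priya-S7, Nico-S8, Wren-S2.
This saturates every doctor, so 7 is the maximum.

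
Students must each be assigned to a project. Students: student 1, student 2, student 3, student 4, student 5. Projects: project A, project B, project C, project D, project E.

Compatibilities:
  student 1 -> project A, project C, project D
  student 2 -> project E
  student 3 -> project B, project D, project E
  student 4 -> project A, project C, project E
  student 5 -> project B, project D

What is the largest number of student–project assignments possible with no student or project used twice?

A valid assignment of size 5: student 1→project A, student 2→project E, student 3→project D, student 4→project C, student 5→project B.
All 5 students are matched, so no larger matching exists.

5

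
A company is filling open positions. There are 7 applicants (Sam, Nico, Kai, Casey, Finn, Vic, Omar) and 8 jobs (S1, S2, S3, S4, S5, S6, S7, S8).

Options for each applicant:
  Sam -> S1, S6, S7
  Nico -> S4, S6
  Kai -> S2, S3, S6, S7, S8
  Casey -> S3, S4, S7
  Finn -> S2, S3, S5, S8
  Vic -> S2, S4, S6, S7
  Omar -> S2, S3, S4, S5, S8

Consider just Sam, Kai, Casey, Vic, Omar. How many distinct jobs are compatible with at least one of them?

8

The union of neighbours of {Sam, Kai, Casey, Vic, Omar} is {S1, S2, S3, S4, S5, S6, S7, S8}, which has 8 elements.
Since |N(S)| = 8 ≥ |S| = 5, Hall's condition holds for this subset.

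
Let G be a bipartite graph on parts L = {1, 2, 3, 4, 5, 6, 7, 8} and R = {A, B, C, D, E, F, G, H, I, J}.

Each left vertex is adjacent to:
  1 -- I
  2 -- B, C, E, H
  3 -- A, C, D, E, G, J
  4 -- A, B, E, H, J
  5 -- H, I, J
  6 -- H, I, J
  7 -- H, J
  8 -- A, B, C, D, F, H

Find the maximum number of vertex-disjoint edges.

One maximum matching: 1→I, 2→B, 3→G, 4→E, 5→H, 6→J, 8→A.
The set {1, 5, 6, 7} has only 3 neighbours ({H, I, J}), so by Hall's theorem at most 7 of the 8 left vertices can be matched.

7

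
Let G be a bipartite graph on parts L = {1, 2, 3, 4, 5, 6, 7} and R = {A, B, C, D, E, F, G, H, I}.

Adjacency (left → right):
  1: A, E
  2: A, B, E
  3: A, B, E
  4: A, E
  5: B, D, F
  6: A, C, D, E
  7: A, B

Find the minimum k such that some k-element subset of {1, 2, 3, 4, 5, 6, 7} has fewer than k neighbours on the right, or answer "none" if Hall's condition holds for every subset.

Take S = {1, 2, 3, 4}. Its neighbourhood is {A, B, E}, so |N(S)| = 3 < |S| = 4.
Every subset of size less than 4 has at least as many neighbours as members, so 4 is the minimum.

4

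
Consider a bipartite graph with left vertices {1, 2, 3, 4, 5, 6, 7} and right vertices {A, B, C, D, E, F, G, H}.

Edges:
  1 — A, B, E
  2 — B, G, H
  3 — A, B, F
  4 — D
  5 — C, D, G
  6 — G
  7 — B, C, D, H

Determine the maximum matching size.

For example, pair 1→E, 2→H, 3→F, 4→D, 5→C, 6→G, 7→B.
This saturates every left vertex, so 7 is the maximum.

7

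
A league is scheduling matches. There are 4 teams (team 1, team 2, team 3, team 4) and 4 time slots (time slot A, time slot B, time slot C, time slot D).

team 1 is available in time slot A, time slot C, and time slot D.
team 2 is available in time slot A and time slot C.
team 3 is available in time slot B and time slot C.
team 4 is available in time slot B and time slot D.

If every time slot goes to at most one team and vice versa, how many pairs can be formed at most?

4

One maximum matching: team 1→time slot A, team 2→time slot C, team 3→time slot B, team 4→time slot D.
This saturates every team, so 4 is the maximum.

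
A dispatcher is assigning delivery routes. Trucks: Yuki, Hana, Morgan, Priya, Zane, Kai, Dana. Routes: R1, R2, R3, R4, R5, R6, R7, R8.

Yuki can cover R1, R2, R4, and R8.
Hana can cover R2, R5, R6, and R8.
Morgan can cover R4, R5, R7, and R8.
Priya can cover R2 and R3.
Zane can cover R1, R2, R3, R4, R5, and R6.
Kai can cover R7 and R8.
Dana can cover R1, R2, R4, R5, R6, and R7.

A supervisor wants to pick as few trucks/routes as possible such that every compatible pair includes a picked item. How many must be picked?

7

A maximum matching has 7 edges (e.g. Yuki–R8, Hana–R5, Morgan–R4, Priya–R2, Zane–R3, Kai–R7, Dana–R6).
By König's theorem the minimum vertex cover has the same size. One such cover is {Yuki, Hana, Morgan, Priya, Zane, Kai, Dana}.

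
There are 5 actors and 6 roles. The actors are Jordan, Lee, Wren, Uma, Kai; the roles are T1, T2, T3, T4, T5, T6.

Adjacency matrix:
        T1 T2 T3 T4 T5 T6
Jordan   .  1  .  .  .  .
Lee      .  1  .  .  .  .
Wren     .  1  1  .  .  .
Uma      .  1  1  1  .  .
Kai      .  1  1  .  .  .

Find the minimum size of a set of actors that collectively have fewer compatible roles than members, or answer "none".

Take S = {Jordan, Lee}. Its neighbourhood is {T2}, so |N(S)| = 1 < |S| = 2.
No single vertex violates Hall's condition since each has at least one neighbour, so 2 is the minimum.

2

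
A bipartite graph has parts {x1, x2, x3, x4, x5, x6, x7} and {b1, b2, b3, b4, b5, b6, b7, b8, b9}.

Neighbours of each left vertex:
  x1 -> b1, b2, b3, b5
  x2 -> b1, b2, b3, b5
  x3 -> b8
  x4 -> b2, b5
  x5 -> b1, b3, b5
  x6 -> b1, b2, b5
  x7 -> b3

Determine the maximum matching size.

One maximum matching: x1–b1, x2–b2, x3–b8, x4–b5, x5–b3.
The set {x1, x2, x4, x5, x6, x7} has only 4 neighbours ({b1, b2, b3, b5}), so by Hall's theorem at most 5 of the 7 left vertices can be matched.

5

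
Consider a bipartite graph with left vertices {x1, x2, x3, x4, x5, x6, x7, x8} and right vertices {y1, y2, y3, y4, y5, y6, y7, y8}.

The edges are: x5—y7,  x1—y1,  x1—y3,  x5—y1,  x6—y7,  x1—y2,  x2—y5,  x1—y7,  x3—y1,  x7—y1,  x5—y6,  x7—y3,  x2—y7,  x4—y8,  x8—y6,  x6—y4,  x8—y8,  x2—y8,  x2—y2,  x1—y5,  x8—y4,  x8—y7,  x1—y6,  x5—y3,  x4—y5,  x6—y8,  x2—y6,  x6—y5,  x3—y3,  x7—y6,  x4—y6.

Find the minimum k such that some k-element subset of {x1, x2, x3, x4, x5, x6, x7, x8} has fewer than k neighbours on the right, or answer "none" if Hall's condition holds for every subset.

none

A matching saturating every left vertex exists, for instance x1→y2, x2→y8, x3→y1, x4→y5, x5→y6, x6→y4, x7→y3, x8→y7.
By Hall's marriage theorem, this means |N(S)| ≥ |S| for every subset S, so no violating subset exists.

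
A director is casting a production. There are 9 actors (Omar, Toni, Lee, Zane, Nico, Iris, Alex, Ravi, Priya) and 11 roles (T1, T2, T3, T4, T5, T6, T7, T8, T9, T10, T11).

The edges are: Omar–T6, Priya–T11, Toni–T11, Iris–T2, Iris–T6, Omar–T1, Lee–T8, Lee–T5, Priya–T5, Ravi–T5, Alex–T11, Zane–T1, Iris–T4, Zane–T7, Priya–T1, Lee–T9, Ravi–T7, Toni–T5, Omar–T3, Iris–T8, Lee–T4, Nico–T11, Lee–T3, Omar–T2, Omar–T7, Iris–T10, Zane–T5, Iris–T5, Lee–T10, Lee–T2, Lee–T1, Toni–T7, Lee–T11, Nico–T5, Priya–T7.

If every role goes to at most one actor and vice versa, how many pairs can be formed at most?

One maximum matching: Omar→T3, Toni→T7, Lee→T4, Zane→T1, Nico→T5, Iris→T10, Alex→T11.
The set {Toni, Zane, Nico, Alex, Ravi, Priya} has only 4 neighbours ({T1, T11, T5, T7}), so by Hall's theorem at most 7 of the 9 actors can be matched.

7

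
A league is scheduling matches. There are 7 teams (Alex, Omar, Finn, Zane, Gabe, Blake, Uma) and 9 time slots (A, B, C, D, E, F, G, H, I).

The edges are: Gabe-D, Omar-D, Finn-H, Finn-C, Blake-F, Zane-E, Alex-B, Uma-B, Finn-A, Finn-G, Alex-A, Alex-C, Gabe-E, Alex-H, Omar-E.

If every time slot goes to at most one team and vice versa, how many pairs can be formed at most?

6

For example, pair Alex→C, Omar→D, Finn→G, Zane→E, Blake→F, Uma→B.
The set {Omar, Zane, Gabe} has only 2 neighbours ({D, E}), so by Hall's theorem at most 6 of the 7 teams can be matched.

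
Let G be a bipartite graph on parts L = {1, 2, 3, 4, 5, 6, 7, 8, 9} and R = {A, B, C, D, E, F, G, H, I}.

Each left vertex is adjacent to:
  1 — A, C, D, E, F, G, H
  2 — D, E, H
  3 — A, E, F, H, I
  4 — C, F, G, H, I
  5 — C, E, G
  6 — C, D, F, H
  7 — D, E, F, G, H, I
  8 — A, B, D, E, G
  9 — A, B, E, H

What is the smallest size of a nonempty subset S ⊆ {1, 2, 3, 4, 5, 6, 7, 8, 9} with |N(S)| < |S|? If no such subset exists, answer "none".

none

A matching saturating every left vertex exists, for instance 1→H, 2→D, 3→A, 4→I, 5→C, 6→F, 7→E, 8→G, 9→B.
By Hall's marriage theorem, this means |N(S)| ≥ |S| for every subset S, so no violating subset exists.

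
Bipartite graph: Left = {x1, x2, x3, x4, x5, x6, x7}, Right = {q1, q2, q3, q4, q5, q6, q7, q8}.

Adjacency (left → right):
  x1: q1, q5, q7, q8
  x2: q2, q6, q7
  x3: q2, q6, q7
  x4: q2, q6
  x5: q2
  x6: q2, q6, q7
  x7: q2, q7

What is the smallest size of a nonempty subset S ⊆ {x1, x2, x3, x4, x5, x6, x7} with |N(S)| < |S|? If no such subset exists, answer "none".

Take S = {x2, x3, x4, x5}. Its neighbourhood is {q2, q6, q7}, so |N(S)| = 3 < |S| = 4.
Every subset of size less than 4 has at least as many neighbours as members, so 4 is the minimum.

4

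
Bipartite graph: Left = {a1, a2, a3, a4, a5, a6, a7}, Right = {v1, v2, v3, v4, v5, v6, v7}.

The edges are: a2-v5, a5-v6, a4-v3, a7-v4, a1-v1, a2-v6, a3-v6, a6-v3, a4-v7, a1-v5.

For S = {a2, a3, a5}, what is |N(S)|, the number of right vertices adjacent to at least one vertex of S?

2

The union of neighbours of {a2, a3, a5} is {v5, v6}, which has 2 elements.
Since |N(S)| = 2 < |S| = 3, Hall's condition fails for this subset.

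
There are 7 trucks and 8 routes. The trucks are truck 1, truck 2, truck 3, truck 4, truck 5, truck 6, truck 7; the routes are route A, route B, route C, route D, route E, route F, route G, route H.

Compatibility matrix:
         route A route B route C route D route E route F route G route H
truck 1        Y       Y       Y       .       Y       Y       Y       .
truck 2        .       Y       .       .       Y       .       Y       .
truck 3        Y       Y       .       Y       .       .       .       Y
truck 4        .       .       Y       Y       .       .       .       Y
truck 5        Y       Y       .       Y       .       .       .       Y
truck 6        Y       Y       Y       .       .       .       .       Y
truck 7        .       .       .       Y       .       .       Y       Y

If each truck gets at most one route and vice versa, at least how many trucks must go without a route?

One maximum matching: truck 1-route G, truck 2-route E, truck 3-route B, truck 4-route D, truck 5-route A, truck 6-route C, truck 7-route H.
All 7 trucks are matched, so no larger matching exists.
That matches 7 of the 7, leaving 0 unmatched; no matching can do better.

0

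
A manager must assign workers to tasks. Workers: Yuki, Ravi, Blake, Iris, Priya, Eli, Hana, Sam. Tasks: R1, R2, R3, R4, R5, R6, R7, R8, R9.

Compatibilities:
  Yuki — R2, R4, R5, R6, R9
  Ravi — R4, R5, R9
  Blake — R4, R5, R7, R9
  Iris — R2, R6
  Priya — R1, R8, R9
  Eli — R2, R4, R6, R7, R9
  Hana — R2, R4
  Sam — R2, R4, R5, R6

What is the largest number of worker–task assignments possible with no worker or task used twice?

One maximum matching: Yuki–R5, Ravi–R9, Blake–R7, Iris–R2, Priya–R8, Eli–R6, Hana–R4.
The set {Yuki, Ravi, Blake, Iris, Eli, Hana, Sam} has only 6 neighbours ({R2, R4, R5, R6, R7, R9}), so by Hall's theorem at most 7 of the 8 workers can be matched.

7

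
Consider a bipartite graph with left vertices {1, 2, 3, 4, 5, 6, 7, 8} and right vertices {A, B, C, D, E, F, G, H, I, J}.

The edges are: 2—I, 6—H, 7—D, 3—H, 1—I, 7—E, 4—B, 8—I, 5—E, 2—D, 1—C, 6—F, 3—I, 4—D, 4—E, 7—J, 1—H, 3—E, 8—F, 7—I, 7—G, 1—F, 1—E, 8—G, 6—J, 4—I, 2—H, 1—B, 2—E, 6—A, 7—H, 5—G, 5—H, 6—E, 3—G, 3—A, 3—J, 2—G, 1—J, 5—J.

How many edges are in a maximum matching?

8

A valid assignment of size 8: 1-H, 2-D, 3-G, 4-B, 5-E, 6-A, 7-J, 8-F.
This saturates every left vertex, so 8 is the maximum.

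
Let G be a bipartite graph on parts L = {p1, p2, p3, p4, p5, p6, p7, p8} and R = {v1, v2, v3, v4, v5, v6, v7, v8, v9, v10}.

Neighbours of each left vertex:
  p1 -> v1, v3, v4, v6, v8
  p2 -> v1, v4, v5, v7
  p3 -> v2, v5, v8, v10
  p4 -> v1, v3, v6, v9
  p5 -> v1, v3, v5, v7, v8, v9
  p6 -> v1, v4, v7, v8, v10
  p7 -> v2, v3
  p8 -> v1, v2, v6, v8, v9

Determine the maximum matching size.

8

For example, pair p1→v6, p2→v7, p3→v8, p4→v1, p5→v5, p6→v10, p7→v3, p8→v2.
This saturates every left vertex, so 8 is the maximum.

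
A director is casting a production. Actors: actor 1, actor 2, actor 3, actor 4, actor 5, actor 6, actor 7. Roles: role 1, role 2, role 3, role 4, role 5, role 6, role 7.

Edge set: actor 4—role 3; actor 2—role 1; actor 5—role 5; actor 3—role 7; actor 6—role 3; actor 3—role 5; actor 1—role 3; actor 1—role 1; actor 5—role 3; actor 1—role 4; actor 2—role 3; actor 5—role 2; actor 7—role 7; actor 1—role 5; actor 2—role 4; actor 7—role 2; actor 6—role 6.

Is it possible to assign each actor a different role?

A valid assignment of size 7: actor 1–role 1, actor 2–role 4, actor 3–role 5, actor 4–role 3, actor 5–role 2, actor 6–role 6, actor 7–role 7.
All 7 actors are covered.

Yes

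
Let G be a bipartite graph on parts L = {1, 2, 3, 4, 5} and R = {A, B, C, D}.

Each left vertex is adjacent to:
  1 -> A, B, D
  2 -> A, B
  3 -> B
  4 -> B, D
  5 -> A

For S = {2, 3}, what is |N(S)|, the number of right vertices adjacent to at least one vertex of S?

The union of neighbours of {2, 3} is {A, B}, which has 2 elements.
Since |N(S)| = 2 ≥ |S| = 2, Hall's condition holds for this subset.

2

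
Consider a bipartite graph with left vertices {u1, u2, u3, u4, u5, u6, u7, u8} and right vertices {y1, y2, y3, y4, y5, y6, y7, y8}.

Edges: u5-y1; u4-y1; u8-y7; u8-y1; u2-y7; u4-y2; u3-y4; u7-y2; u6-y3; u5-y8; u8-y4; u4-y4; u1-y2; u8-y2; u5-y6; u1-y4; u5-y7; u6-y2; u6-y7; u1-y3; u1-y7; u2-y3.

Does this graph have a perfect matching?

No

The set {u1, u2, u3, u4, u6, u7, u8} has only 5 neighbours ({y1, y2, y3, y4, y7}), so by Hall's theorem at most 6 of the 8 left vertices can be matched.
Hence no matching covers every left vertex.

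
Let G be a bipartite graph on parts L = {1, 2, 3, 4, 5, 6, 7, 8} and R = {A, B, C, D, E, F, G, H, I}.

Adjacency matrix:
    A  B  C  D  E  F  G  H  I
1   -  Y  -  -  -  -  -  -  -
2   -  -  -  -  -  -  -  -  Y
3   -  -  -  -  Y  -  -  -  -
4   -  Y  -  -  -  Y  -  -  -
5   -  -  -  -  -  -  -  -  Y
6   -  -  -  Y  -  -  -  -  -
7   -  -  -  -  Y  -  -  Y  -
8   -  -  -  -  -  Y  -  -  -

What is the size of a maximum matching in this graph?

6

One maximum matching: 1–B, 2–I, 3–E, 4–F, 6–D, 7–H.
The set {1, 2, 4, 5, 8} has only 3 neighbours ({B, F, I}), so by Hall's theorem at most 6 of the 8 left vertices can be matched.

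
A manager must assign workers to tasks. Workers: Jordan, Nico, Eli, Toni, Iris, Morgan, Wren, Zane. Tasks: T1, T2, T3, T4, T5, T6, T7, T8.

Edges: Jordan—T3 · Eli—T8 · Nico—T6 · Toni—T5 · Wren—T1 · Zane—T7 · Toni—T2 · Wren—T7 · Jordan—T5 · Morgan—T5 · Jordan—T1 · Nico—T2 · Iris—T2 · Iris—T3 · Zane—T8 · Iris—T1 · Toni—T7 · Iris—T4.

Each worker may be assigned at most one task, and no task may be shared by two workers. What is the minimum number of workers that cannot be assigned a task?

For example, pair Jordan-T3, Nico-T6, Eli-T8, Toni-T2, Iris-T4, Morgan-T5, Wren-T1, Zane-T7.
All 8 workers are matched, so no larger matching exists.
That matches 8 of the 8, leaving 0 unmatched; no matching can do better.

0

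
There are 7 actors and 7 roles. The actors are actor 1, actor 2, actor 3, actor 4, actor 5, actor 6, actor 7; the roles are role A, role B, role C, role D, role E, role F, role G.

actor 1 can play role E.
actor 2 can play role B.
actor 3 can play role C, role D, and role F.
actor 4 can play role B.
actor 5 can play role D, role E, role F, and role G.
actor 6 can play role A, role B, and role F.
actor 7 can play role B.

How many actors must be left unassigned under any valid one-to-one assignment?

2

A valid assignment of size 5: actor 1–role E, actor 2–role B, actor 3–role D, actor 5–role G, actor 6–role F.
The set {actor 2, actor 4, actor 7} has only 1 neighbour ({role B}), so by Hall's theorem at most 5 of the 7 actors can be matched.
That matches 5 of the 7, leaving 2 unmatched; no matching can do better.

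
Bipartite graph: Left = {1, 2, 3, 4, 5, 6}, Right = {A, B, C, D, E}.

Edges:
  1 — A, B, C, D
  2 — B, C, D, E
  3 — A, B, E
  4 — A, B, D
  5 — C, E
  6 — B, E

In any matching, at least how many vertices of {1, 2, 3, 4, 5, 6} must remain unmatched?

A valid assignment of size 5: 1-A, 2-C, 3-B, 4-D, 5-E.
The set {1, 2, 3, 4, 5, 6} has only 5 neighbours ({A, B, C, D, E}), so by Hall's theorem at most 5 of the 6 left vertices can be matched.
That matches 5 of the 6, leaving 1 unmatched; no matching can do better.

1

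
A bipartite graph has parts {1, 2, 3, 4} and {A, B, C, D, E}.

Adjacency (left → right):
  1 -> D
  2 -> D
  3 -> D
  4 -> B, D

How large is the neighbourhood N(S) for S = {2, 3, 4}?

The union of neighbours of {2, 3, 4} is {B, D}, which has 2 elements.
Since |N(S)| = 2 < |S| = 3, Hall's condition fails for this subset.

2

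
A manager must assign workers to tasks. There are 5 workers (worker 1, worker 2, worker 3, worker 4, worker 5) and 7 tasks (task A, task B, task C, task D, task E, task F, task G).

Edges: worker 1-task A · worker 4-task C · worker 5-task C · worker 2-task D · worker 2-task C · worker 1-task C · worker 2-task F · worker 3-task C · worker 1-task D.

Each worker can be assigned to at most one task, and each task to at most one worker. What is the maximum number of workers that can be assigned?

3

One maximum matching: worker 1–task A, worker 2–task D, worker 3–task C.
The set {worker 3, worker 4, worker 5} has only 1 neighbour ({task C}), so by Hall's theorem at most 3 of the 5 workers can be matched.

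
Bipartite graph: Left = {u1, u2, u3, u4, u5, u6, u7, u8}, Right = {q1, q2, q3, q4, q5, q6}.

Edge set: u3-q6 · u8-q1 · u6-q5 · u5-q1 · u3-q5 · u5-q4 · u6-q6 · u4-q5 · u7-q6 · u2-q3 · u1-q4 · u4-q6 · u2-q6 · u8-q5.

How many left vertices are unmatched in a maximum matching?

3

For example, pair u1-q4, u2-q3, u3-q6, u4-q5, u5-q1.
The set {u1, u3, u4, u5, u6, u7, u8} has only 4 neighbours ({q1, q4, q5, q6}), so by Hall's theorem at most 5 of the 8 left vertices can be matched.
That matches 5 of the 8, leaving 3 unmatched; no matching can do better.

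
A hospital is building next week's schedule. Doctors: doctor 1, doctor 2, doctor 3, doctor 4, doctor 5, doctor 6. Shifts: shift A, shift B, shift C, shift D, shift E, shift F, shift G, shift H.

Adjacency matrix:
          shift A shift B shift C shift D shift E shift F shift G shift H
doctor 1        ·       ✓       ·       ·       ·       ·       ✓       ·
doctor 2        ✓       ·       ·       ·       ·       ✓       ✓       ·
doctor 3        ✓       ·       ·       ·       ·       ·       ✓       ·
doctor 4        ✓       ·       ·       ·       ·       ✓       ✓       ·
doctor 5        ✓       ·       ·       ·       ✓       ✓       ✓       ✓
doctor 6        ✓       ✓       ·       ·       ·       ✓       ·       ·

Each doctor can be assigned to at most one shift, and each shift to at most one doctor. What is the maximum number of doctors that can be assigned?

A valid assignment of size 5: doctor 1–shift B, doctor 2–shift F, doctor 3–shift A, doctor 4–shift G, doctor 5–shift H.
The set {doctor 1, doctor 2, doctor 3, doctor 4, doctor 6} has only 4 neighbours ({shift A, shift B, shift F, shift G}), so by Hall's theorem at most 5 of the 6 doctors can be matched.

5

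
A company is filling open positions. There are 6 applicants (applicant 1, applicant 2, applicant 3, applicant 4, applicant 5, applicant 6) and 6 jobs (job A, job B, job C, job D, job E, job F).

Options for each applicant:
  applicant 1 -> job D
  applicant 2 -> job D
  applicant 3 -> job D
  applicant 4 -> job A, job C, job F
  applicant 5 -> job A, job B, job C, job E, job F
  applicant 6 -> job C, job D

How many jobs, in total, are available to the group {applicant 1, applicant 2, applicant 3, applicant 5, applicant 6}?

6

The union of neighbours of {applicant 1, applicant 2, applicant 3, applicant 5, applicant 6} is {job A, job B, job C, job D, job E, job F}, which has 6 elements.
Since |N(S)| = 6 ≥ |S| = 5, Hall's condition holds for this subset.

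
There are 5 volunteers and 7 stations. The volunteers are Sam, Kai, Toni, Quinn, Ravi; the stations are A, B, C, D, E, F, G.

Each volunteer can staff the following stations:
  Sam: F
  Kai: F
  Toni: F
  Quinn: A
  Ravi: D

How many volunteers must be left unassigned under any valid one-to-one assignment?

A valid assignment of size 3: Sam→F, Quinn→A, Ravi→D.
The set {Sam, Kai, Toni} has only 1 neighbour ({F}), so by Hall's theorem at most 3 of the 5 volunteers can be matched.
That matches 3 of the 5, leaving 2 unmatched; no matching can do better.

2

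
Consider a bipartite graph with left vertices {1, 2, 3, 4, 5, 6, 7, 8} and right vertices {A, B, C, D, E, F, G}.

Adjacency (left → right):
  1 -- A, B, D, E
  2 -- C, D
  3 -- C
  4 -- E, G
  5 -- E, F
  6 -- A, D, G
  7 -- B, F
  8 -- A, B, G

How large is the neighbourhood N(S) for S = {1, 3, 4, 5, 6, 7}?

The union of neighbours of {1, 3, 4, 5, 6, 7} is {A, B, C, D, E, F, G}, which has 7 elements.
Since |N(S)| = 7 ≥ |S| = 6, Hall's condition holds for this subset.

7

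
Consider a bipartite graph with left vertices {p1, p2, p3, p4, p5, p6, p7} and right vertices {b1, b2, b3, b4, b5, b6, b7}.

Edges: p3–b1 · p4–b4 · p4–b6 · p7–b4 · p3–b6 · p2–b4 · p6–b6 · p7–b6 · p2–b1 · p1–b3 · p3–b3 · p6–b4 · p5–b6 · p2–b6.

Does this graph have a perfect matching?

No

The set {p1, p2, p3, p4, p5, p6, p7} has only 4 neighbours ({b1, b3, b4, b6}), so by Hall's theorem at most 4 of the 7 left vertices can be matched.
Hence no matching covers every left vertex.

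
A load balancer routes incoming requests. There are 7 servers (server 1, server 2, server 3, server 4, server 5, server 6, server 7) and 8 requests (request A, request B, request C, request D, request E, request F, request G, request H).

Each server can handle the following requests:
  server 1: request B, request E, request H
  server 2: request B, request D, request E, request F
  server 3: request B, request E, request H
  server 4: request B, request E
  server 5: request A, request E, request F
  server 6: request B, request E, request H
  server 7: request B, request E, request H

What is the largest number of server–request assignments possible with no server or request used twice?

5

One maximum matching: server 1→request B, server 2→request D, server 3→request H, server 4→request E, server 5→request F.
The set {server 1, server 3, server 4, server 6, server 7} has only 3 neighbours ({request B, request E, request H}), so by Hall's theorem at most 5 of the 7 servers can be matched.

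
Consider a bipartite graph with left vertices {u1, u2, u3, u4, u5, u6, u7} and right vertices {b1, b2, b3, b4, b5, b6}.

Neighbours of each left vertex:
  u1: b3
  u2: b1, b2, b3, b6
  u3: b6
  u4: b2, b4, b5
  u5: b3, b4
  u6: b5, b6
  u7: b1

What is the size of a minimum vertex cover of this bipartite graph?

6

{b1, b2, b3, b4, b5, b6} is a vertex cover of size 6: every edge has an endpoint in this set.
No smaller cover exists because u1–b3, u2–b1, u3–b6, u4–b2, u5–b4, u6–b5 is a matching of size 6, and a cover must include an endpoint of each of these disjoint edges (König's theorem).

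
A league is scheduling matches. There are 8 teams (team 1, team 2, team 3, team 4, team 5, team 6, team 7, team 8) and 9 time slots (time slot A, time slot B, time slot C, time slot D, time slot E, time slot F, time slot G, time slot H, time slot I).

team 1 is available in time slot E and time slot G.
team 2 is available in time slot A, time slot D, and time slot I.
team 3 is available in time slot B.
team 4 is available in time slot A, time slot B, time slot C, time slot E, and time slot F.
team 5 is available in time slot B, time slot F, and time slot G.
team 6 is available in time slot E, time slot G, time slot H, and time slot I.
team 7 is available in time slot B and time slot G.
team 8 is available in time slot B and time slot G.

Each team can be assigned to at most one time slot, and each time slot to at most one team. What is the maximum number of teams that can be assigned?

For example, pair team 1-time slot E, team 2-time slot D, team 3-time slot B, team 4-time slot C, team 5-time slot F, team 6-time slot I, team 7-time slot G.
The set {team 3, team 7, team 8} has only 2 neighbours ({time slot B, time slot G}), so by Hall's theorem at most 7 of the 8 teams can be matched.

7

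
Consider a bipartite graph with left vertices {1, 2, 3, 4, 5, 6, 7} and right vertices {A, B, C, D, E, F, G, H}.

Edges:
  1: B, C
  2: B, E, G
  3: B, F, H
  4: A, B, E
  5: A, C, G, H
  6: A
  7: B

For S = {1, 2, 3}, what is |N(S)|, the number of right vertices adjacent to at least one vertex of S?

6

The union of neighbours of {1, 2, 3} is {B, C, E, F, G, H}, which has 6 elements.
Since |N(S)| = 6 ≥ |S| = 3, Hall's condition holds for this subset.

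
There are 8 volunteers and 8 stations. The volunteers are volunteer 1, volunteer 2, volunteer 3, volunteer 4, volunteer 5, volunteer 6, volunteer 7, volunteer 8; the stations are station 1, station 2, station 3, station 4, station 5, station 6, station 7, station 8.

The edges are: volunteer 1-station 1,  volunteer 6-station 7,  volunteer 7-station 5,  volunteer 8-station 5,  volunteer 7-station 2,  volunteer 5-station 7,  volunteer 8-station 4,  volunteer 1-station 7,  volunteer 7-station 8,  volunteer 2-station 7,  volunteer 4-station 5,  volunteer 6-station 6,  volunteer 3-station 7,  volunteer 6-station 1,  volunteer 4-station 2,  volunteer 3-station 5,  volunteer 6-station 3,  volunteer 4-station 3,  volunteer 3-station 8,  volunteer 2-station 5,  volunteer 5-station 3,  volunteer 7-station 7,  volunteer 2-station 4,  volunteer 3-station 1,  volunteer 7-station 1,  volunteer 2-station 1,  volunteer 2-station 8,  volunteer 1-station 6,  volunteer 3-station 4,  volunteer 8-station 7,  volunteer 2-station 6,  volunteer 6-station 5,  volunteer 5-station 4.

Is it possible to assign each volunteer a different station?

Yes

One maximum matching: volunteer 1→station 1, volunteer 2→station 8, volunteer 3→station 5, volunteer 4→station 3, volunteer 5→station 4, volunteer 6→station 6, volunteer 7→station 2, volunteer 8→station 7.
All 8 volunteers are covered.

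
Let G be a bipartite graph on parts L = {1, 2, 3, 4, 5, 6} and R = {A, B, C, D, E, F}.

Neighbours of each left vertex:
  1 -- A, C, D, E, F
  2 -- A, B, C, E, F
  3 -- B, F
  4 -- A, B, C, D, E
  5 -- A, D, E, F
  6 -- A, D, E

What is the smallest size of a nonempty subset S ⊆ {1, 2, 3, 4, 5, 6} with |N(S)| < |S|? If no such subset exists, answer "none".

A matching saturating every left vertex exists, for instance 1→A, 2→B, 3→F, 4→C, 5→D, 6→E.
By Hall's marriage theorem, this means |N(S)| ≥ |S| for every subset S, so no violating subset exists.

none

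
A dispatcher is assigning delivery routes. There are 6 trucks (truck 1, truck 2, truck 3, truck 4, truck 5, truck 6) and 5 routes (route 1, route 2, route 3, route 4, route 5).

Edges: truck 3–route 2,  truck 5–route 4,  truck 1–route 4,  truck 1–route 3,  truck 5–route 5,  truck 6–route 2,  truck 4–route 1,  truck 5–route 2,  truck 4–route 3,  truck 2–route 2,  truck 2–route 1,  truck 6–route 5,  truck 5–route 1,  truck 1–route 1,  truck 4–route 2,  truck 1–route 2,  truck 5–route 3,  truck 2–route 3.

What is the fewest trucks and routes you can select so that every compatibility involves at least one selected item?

5

{route 1, route 2, route 3, route 4, route 5} is a vertex cover of size 5: every edge has an endpoint in this set.
No smaller cover exists because truck 1–route 4, truck 2–route 1, truck 3–route 2, truck 4–route 3, truck 5–route 5 is a matching of size 5, and a cover must include an endpoint of each of these disjoint edges (König's theorem).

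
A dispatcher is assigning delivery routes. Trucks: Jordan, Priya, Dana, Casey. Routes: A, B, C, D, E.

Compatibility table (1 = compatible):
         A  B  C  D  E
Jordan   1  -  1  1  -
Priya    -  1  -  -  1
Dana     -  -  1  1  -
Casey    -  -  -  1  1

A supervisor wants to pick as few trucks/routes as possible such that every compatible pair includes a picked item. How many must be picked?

The 4 edges Jordan–D, Priya–B, Dana–C, Casey–E form a matching, so any vertex cover needs at least 4 vertices (one per matched edge).
Conversely {Jordan, Priya, Dana, Casey} meets every edge and has exactly 4 vertices, so 4 is optimal.

4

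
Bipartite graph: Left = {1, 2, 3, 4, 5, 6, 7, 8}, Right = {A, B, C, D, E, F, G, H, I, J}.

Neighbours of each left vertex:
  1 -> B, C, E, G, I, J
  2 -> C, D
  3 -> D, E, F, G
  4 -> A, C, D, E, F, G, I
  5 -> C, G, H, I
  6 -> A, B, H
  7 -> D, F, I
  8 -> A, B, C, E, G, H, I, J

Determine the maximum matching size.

For example, pair 1–G, 2–D, 3–E, 4–A, 5–C, 6–B, 7–F, 8–J.
This saturates every left vertex, so 8 is the maximum.

8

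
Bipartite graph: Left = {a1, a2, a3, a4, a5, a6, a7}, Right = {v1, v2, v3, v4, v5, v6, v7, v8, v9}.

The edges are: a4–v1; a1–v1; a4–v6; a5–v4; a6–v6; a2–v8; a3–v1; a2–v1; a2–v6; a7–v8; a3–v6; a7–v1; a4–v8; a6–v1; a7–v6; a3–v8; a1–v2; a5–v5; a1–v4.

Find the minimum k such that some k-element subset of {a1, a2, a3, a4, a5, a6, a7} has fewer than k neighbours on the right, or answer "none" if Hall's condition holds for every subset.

Take S = {a2, a3, a4, a6}. Its neighbourhood is {v1, v6, v8}, so |N(S)| = 3 < |S| = 4.
Every subset of size less than 4 has at least as many neighbours as members, so 4 is the minimum.

4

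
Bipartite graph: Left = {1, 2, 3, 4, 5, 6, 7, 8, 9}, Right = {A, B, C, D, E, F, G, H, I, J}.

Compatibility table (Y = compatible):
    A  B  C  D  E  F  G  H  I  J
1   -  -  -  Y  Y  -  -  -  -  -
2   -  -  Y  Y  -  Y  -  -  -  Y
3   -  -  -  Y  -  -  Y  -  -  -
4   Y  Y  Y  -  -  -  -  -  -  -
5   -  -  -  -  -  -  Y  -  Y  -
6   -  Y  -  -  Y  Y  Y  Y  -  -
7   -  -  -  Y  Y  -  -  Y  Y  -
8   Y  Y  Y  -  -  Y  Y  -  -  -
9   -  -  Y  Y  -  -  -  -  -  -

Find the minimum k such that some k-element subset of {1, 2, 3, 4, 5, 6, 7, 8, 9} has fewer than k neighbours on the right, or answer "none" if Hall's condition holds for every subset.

A matching saturating every left vertex exists, for instance 1→E, 2→J, 3→D, 4→B, 5→I, 6→G, 7→H, 8→A, 9→C.
By Hall's marriage theorem, this means |N(S)| ≥ |S| for every subset S, so no violating subset exists.

none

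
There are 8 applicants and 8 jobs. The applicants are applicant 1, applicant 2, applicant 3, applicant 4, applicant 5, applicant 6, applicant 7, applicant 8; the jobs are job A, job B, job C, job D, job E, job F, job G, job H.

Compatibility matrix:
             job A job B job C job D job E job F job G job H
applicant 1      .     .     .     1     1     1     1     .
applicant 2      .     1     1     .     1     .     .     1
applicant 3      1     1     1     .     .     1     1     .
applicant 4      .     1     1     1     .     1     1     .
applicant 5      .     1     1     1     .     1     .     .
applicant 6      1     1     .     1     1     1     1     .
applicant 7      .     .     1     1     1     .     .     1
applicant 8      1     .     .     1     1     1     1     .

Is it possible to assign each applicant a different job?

A valid assignment of size 8: applicant 1→job G, applicant 2→job E, applicant 3→job B, applicant 4→job C, applicant 5→job D, applicant 6→job A, applicant 7→job H, applicant 8→job F.
Every applicant is matched, so this is a perfect matching.

Yes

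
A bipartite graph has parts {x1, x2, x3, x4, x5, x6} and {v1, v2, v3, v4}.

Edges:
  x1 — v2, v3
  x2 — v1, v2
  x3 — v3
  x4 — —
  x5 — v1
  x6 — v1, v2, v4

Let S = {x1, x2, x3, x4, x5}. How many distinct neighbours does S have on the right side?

The union of neighbours of {x1, x2, x3, x4, x5} is {v1, v2, v3}, which has 3 elements.
Since |N(S)| = 3 < |S| = 5, Hall's condition fails for this subset.

3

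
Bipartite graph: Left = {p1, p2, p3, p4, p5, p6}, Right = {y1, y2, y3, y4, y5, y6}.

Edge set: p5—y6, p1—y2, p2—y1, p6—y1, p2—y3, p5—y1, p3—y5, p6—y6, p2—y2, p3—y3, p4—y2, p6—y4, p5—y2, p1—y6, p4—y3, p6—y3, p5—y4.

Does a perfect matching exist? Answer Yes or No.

For example, pair p1-y6, p2-y1, p3-y5, p4-y2, p5-y4, p6-y3.
All 6 left vertices are covered.

Yes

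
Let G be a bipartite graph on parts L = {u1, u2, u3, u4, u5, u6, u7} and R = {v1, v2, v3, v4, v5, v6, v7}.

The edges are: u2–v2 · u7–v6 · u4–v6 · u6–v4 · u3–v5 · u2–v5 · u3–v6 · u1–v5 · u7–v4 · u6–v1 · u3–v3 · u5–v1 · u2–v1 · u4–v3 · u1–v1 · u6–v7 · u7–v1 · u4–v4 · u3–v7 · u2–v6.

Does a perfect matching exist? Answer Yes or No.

Yes

For example, pair u1–v5, u2–v2, u3–v7, u4–v3, u5–v1, u6–v4, u7–v6.
All 7 left vertices are covered.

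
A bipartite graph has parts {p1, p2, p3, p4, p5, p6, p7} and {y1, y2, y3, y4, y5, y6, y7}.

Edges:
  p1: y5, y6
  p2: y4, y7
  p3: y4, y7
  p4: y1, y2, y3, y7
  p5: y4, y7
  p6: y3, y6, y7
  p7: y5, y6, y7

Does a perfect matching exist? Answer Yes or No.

The set {p2, p3, p5} has only 2 neighbours ({y4, y7}), so by Hall's theorem at most 6 of the 7 left vertices can be matched.
Hence no matching covers every left vertex.

No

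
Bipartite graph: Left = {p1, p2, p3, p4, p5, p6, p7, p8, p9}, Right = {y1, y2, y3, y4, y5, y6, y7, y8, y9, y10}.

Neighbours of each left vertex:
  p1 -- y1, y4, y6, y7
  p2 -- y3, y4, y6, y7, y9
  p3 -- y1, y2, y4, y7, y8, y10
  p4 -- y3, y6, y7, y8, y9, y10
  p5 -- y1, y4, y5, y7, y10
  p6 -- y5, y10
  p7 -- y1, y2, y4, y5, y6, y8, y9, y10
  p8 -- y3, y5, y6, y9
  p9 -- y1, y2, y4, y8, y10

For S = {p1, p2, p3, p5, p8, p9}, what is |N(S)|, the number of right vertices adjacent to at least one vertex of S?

The union of neighbours of {p1, p2, p3, p5, p8, p9} is {y1, y2, y3, y4, y5, y6, y7, y8, y9, y10}, which has 10 elements.
Since |N(S)| = 10 ≥ |S| = 6, Hall's condition holds for this subset.

10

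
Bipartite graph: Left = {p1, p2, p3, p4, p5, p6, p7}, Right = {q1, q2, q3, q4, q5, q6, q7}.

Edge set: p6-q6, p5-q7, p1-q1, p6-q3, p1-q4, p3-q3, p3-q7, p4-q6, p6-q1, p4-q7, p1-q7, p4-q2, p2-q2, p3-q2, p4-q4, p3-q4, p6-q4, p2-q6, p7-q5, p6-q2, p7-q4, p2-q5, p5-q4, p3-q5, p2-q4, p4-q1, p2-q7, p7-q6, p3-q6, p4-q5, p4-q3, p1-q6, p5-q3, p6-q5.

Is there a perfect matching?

A valid assignment of size 7: p1→q7, p2→q4, p3→q5, p4→q2, p5→q3, p6→q1, p7→q6.
All 7 left vertices are covered.

Yes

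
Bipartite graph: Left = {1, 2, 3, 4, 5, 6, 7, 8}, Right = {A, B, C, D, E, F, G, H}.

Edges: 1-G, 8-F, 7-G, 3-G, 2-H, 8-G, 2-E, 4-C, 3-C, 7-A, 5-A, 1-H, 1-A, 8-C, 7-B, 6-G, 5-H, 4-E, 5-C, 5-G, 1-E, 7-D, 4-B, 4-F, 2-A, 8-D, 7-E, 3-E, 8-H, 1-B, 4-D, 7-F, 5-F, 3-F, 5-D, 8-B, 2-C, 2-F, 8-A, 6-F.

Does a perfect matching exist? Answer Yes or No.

A valid assignment of size 8: 1→B, 2→E, 3→C, 4→D, 5→H, 6→F, 7→A, 8→G.
Every left vertex is matched, so this is a perfect matching.

Yes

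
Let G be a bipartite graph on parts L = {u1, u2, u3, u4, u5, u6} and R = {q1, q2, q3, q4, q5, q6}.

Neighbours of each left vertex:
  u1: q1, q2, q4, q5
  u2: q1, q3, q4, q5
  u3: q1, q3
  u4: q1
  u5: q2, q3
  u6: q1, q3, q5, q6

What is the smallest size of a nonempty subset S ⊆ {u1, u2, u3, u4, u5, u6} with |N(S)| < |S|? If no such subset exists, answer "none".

none

A matching saturating every left vertex exists, for instance u1→q4, u2→q5, u3→q3, u4→q1, u5→q2, u6→q6.
By Hall's marriage theorem, this means |N(S)| ≥ |S| for every subset S, so no violating subset exists.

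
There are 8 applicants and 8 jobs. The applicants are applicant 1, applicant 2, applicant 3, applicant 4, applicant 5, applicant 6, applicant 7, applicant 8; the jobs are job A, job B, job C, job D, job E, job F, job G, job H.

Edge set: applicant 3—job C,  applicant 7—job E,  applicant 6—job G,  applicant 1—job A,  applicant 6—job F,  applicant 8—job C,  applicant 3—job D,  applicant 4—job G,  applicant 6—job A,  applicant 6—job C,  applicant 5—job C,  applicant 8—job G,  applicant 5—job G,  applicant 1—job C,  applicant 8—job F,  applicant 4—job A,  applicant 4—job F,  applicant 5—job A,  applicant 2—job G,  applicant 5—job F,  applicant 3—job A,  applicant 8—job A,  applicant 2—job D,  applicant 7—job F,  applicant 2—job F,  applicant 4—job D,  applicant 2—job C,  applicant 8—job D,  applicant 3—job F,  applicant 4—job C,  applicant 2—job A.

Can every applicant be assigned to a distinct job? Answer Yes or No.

The set {applicant 1, applicant 2, applicant 3, applicant 4, applicant 5, applicant 6, applicant 8} has only 5 neighbours ({job A, job C, job D, job F, job G}), so by Hall's theorem at most 6 of the 8 applicants can be matched.
Hence no matching covers every applicant.

No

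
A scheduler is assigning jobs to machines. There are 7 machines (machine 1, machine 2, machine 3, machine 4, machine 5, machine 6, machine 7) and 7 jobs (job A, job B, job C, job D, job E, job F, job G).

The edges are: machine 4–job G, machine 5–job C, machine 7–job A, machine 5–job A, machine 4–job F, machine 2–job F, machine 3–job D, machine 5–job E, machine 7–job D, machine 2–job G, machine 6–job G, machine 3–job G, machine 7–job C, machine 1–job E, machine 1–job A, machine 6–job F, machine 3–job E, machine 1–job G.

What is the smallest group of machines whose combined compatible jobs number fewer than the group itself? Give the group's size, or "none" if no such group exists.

3

Take S = {machine 2, machine 4, machine 6}. Its neighbourhood is {job F, job G}, so |N(S)| = 2 < |S| = 3.
Every subset of size less than 3 has at least as many neighbours as members, so 3 is the minimum.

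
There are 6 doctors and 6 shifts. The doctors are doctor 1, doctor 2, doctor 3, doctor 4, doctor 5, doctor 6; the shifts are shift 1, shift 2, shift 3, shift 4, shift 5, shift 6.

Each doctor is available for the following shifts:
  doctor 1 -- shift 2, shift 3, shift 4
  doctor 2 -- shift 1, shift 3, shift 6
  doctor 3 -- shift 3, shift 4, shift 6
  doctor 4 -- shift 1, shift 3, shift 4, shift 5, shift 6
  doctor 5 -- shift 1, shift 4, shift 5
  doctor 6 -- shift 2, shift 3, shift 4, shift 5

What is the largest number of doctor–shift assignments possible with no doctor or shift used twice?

One maximum matching: doctor 1→shift 2, doctor 2→shift 1, doctor 3→shift 3, doctor 4→shift 6, doctor 5→shift 4, doctor 6→shift 5.
This saturates every doctor, so 6 is the maximum.

6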